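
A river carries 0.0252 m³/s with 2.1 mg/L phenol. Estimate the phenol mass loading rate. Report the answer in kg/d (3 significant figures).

4.57 kg/d

Mass flux = Q·C = 0.0252 m³/s × 2.1 g/m³ = 0.05292 g/s.
= 0.05292 g/s × 86.4 = 4.572 kg/d.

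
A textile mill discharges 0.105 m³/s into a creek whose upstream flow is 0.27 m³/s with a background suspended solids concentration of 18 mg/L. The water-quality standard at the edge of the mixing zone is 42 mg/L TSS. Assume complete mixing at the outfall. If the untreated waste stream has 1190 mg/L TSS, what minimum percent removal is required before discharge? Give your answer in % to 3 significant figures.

91.3 %

Mass balance: 42·0.375 = 0.105·Cₑ + 0.27·18.
Cₑ = (15.75 − 4.86) / 0.105 = 103.7 mg/L.
Required removal = 1 − 103.7/1190 = 91.28 %.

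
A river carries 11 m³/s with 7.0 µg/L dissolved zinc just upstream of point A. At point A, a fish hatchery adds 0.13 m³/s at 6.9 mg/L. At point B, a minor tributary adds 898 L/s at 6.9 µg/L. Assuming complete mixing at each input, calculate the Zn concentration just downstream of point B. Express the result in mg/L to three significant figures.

0.0815 mg/L

7.0 µg/L = 0.007 mg/L.
After input A: C = (11·0.007 + 0.13·6.9) / 11.13 = 0.08751 mg/L.
898 L/s = 0.898 m³/s.
6.9 µg/L = 0.0069 mg/L.
After input B: C = (11.13·0.08751 + 0.898·0.0069) / 12.03 = 0.08149 mg/L.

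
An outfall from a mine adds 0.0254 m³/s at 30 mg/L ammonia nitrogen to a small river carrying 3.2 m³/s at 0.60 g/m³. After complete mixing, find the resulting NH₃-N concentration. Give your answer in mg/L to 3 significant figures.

By mass balance at complete mixing, C = (0.0254·30 + 3.2·0.6) / (0.0254 + 3.2) = 2.682/3.225 = 0.8315 mg/L.

0.832 mg/L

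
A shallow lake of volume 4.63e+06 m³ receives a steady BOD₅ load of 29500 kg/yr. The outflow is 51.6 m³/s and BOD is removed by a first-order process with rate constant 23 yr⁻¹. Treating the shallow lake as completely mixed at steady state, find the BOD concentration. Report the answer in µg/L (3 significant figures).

Outflow Q = 51.6 m³/s × 3.156e+07 s/yr = 1.628e+09 m³/yr.
Steady-state CSTR mass balance: W = Q·C + k·V·C, so C = W/(Q + kV).
Q + kV = 1.628e+09 + 23·4.63e+06 = 1.735e+09 m³/yr.
C = 29500/1.735e+09 = 1.7e-05 kg/m³ = 0.017 mg/L = 17 µg/L.

17.0 µg/L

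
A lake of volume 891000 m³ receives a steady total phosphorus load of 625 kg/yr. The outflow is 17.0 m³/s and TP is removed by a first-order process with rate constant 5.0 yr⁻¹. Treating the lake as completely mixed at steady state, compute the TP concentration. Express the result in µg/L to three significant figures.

1.16 µg/L

Outflow Q = 17.0 m³/s × 3.156e+07 s/yr = 5.365e+08 m³/yr.
Steady-state CSTR mass balance: W = Q·C + k·V·C, so C = W/(Q + kV).
Q + kV = 5.365e+08 + 5.0·891000 = 5.409e+08 m³/yr.
C = 625/5.409e+08 = 1.155e-06 kg/m³ = 0.001155 mg/L = 1.155 µg/L.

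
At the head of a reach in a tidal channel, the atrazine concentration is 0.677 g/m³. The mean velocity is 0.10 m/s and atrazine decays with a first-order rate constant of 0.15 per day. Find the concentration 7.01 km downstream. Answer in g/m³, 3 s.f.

0.599 g/m³

Travel time t = 7.01 km / 0.10 m/s = 7010/0.10 = 7.01e+04 s = 0.8113 d.
First-order decay: C = 0.677·exp(−0.15·0.8113) = 0.677·0.8854 = 0.5994 g/m³.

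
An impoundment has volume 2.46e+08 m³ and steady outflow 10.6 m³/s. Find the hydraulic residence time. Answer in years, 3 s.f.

0.735 yr

Q = 10.6 m³/s × 3.156e+07 s/yr = 3.345e+08 m³/yr.
Hydraulic residence time τ = V/Q = 2.46e+08/3.345e+08 = 0.7354 yr.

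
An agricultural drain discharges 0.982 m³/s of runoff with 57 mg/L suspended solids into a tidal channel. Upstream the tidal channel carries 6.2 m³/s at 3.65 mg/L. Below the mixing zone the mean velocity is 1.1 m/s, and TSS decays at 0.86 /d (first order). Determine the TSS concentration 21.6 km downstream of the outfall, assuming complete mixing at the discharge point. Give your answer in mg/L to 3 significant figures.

After complete mixing, C₀ = (0.982·57 + 6.2·3.65) / 7.182 = 10.94 mg/L.
Travel time t = 2.16e+04 m / 1.1 m/s = 1.964e+04 s = 0.2273 d.
C = 10.94·exp(−0.86·0.2273) = 10.94·0.8225 = 9.001 mg/L.

9.00 mg/L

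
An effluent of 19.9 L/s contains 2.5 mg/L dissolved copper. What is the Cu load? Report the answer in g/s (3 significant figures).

0.0497 g/s

19.9 L/s = 0.0199 m³/s.
Mass flux = Q·C = 0.0199 m³/s × 2.5 g/m³ = 0.04975 g/s.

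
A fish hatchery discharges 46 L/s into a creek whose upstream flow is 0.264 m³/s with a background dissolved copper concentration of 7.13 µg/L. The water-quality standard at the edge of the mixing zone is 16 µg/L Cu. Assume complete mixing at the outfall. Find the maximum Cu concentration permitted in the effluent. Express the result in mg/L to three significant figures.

0.0669 mg/L

46 L/s = 0.046 m³/s.
7.13 µg/L = 0.00713 mg/L.
16 µg/L = 0.016 mg/L.
Mass balance: 0.016·0.31 = 0.046·Cₑ + 0.264·0.00713.
Cₑ = (0.00496 − 0.001882) / 0.046 = 0.06691 mg/L.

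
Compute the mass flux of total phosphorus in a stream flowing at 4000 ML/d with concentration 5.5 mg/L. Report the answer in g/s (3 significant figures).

4000 ML/d = 46.3 m³/s.
Mass flux = Q·C = 46.3 m³/s × 5.5 g/m³ = 254.6 g/s.

255 g/s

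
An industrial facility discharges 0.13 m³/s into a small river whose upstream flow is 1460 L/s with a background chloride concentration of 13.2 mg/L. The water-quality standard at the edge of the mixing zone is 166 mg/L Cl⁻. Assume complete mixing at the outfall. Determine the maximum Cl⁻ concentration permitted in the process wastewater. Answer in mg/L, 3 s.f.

1880 mg/L

1460 L/s = 1.46 m³/s.
Mass balance: 166·1.59 = 0.13·Cₑ + 1.46·13.2.
Cₑ = (263.9 − 19.27) / 0.13 = 1882 mg/L.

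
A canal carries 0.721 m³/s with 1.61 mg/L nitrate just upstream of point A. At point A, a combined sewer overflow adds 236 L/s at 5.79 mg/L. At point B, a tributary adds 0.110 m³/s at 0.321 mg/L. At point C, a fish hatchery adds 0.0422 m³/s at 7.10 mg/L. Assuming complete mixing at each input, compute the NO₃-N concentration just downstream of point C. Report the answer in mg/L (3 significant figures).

2.58 mg/L

236 L/s = 0.236 m³/s.
After input A: C = (0.721·1.61 + 0.236·5.79) / 0.957 = 2.641 mg/L.
After input B: C = (0.957·2.641 + 0.11·0.321) / 1.067 = 2.402 mg/L.
After input C: C = (1.067·2.402 + 0.0422·7.1) / 1.109 = 2.58 mg/L.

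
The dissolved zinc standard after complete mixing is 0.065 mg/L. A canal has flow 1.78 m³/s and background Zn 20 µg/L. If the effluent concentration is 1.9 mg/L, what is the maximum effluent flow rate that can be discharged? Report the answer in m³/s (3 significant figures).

20 µg/L = 0.02 mg/L.
Mass balance at complete mixing: C_std·(Q_w + Q_r) = Q_w·C_e + Q_r·C_b.
Rearranging, Q_w = Q_r·(C_std − C_b)/(C_e − C_std) = 1.78·(0.065 − 0.02) / (1.9 − 0.065) = 0.04365 m³/s.

0.0437 m³/s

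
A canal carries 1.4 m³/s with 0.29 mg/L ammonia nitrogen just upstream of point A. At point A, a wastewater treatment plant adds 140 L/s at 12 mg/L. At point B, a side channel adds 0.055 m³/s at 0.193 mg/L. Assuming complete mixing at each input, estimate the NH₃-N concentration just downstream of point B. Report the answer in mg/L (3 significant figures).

1.31 mg/L

140 L/s = 0.14 m³/s.
After input A: C = (1.4·0.29 + 0.14·12) / 1.54 = 1.355 mg/L.
After input B: C = (1.54·1.355 + 0.055·0.193) / 1.595 = 1.314 mg/L.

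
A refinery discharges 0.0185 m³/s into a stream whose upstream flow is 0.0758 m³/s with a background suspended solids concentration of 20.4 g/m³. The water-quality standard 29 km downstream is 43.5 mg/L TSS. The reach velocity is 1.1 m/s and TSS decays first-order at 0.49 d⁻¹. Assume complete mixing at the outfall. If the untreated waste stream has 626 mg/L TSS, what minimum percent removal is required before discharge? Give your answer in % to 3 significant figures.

72.2 %

Travel time to the compliance point: t = 2.9e+04/1.1 = 2.636e+04 s = 0.3051 d; decay factor exp(−0.49·0.3051) = 0.8611.
So the concentration just after mixing may be at most 43.5/0.8611 = 50.52 mg/L.
Mass balance: 50.52·0.0943 = 0.0185·Cₑ + 0.0758·20.4.
Cₑ = (4.764 − 1.546) / 0.0185 = 173.9 mg/L.
Required removal = 1 − 173.9/626 = 72.22 %.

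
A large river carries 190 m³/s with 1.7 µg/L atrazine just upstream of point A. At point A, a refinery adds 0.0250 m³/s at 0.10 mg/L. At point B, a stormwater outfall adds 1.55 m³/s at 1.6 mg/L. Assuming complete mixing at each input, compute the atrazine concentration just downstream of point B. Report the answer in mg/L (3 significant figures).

1.7 µg/L = 0.0017 mg/L.
After input A: C = (190·0.0017 + 0.025·0.1) / 190 = 0.001713 mg/L.
After input B: C = (190·0.001713 + 1.55·1.6) / 191.6 = 0.01464 mg/L.

0.0146 mg/L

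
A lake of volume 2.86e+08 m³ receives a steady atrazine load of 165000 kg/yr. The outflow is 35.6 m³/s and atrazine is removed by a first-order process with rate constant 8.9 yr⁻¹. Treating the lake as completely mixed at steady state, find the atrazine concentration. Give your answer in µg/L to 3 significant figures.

Outflow Q = 35.6 m³/s × 3.156e+07 s/yr = 1.123e+09 m³/yr.
Steady-state CSTR mass balance: W = Q·C + k·V·C, so C = W/(Q + kV).
Q + kV = 1.123e+09 + 8.9·2.86e+08 = 3.669e+09 m³/yr.
C = 165000/3.669e+09 = 4.497e-05 kg/m³ = 0.04497 mg/L = 44.97 µg/L.

45.0 µg/L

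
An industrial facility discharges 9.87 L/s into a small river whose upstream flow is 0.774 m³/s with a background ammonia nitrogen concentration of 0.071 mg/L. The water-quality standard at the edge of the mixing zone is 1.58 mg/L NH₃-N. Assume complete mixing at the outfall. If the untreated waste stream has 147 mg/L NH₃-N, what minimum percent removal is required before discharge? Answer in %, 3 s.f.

18.4 %

9.87 L/s = 0.00987 m³/s.
Mass balance: 1.58·0.7839 = 0.00987·Cₑ + 0.774·0.071.
Cₑ = (1.239 − 0.05495) / 0.00987 = 119.9 mg/L.
Required removal = 1 − 119.9/147 = 18.43 %.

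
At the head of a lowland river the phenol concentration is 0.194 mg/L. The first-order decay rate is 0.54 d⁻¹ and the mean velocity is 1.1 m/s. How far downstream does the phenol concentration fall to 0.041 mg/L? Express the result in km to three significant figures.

From C = C₀·e^(−kt), t = ln(C₀/C)/k = ln(0.194/0.041)/0.54 = 1.554/0.54 = 2.878 d.
Distance = v·t = 1.1 m/s × 2.487e+05 s = 2.736e+05 m = 273.6 km.

274 km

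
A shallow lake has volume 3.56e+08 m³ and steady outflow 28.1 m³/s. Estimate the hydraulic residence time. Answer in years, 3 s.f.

Q = 28.1 m³/s × 3.156e+07 s/yr = 8.868e+08 m³/yr.
Hydraulic residence time τ = V/Q = 3.56e+08/8.868e+08 = 0.4015 yr.

0.401 yr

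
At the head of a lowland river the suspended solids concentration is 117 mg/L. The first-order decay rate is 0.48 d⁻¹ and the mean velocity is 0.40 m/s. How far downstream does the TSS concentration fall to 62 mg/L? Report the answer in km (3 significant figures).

From C = C₀·e^(−kt), t = ln(C₀/C)/k = ln(117/62)/0.48 = 0.635/0.48 = 1.323 d.
Distance = v·t = 0.40 m/s × 1.143e+05 s = 4.572e+04 m = 45.72 km.

45.7 km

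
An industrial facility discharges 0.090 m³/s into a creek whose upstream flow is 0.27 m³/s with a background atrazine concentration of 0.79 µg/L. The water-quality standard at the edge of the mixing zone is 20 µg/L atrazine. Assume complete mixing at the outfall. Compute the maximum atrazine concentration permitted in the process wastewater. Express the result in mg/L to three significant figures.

0.79 µg/L = 0.00079 mg/L.
20 µg/L = 0.02 mg/L.
Mass balance: 0.02·0.36 = 0.09·Cₑ + 0.27·0.00079.
Cₑ = (0.0072 − 0.0002133) / 0.09 = 0.07763 mg/L.

0.0776 mg/L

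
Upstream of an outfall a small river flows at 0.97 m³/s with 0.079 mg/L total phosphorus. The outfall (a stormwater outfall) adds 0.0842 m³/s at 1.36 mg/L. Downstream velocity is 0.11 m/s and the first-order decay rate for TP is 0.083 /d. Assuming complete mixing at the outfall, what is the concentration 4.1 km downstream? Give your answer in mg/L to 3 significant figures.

0.175 mg/L

After complete mixing, C₀ = (0.0842·1.36 + 0.97·0.079) / 1.054 = 0.1813 mg/L.
Travel time t = 4100 m / 0.11 m/s = 3.727e+04 s = 0.4314 d.
C = 0.1813·exp(−0.083·0.4314) = 0.1813·0.9648 = 0.1749 mg/L.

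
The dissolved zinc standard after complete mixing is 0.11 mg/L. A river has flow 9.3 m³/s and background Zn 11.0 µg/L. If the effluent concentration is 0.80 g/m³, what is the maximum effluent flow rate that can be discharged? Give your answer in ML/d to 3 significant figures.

115 ML/d

11.0 µg/L = 0.011 mg/L.
Mass balance at complete mixing: C_std·(Q_w + Q_r) = Q_w·C_e + Q_r·C_b.
Rearranging, Q_w = Q_r·(C_std − C_b)/(C_e − C_std) = 9.3·(0.11 − 0.011) / (0.8 − 0.11) = 1.334 m³/s.
= 115.3 ML/d.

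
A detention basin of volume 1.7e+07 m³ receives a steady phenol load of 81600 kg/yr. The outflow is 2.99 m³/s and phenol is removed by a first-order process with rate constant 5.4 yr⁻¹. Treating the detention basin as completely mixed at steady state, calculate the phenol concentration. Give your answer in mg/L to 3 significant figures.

0.438 mg/L

Outflow Q = 2.99 m³/s × 3.156e+07 s/yr = 9.436e+07 m³/yr.
Steady-state CSTR mass balance: W = Q·C + k·V·C, so C = W/(Q + kV).
Q + kV = 9.436e+07 + 5.4·1.7e+07 = 1.862e+08 m³/yr.
C = 81600/1.862e+08 = 0.0004383 kg/m³ = 0.4383 mg/L.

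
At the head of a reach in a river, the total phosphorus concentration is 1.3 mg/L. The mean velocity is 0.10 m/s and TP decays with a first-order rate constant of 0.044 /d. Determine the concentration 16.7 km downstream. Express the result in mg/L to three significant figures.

1.19 mg/L

Travel time t = 16.7 km / 0.10 m/s = 1.67e+04/0.10 = 1.67e+05 s = 1.933 d.
First-order decay: C = 1.3·exp(−0.044·1.933) = 1.3·0.9185 = 1.194 mg/L.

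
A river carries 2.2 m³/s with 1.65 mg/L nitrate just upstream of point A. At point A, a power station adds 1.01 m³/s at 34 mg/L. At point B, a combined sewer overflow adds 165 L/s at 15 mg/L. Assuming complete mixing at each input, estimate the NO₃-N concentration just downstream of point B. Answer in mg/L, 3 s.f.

After input A: C = (2.2·1.65 + 1.01·34) / 3.21 = 11.83 mg/L.
165 L/s = 0.165 m³/s.
After input B: C = (3.21·11.83 + 0.165·15) / 3.375 = 11.98 mg/L.

12.0 mg/L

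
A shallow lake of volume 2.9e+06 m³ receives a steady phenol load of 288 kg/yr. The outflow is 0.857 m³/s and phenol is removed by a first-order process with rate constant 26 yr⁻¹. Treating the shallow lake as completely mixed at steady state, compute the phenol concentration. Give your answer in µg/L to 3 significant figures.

2.81 µg/L

Outflow Q = 0.857 m³/s × 3.156e+07 s/yr = 2.704e+07 m³/yr.
Steady-state CSTR mass balance: W = Q·C + k·V·C, so C = W/(Q + kV).
Q + kV = 2.704e+07 + 26·2.9e+06 = 1.024e+08 m³/yr.
C = 288/1.024e+08 = 2.811e-06 kg/m³ = 0.002811 mg/L = 2.811 µg/L.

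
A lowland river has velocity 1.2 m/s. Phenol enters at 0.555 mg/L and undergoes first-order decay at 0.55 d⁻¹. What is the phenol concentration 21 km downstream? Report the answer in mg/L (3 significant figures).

Travel time t = 21 km / 1.2 m/s = 2.1e+04/1.2 = 1.75e+04 s = 0.2025 d.
First-order decay: C = 0.555·exp(−0.55·0.2025) = 0.555·0.8946 = 0.4965 mg/L.

0.496 mg/L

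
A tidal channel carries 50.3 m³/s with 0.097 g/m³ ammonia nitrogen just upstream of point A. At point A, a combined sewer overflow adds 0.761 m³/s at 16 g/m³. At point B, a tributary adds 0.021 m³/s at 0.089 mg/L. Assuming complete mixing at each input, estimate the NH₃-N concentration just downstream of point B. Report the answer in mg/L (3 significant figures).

After input A: C = (50.3·0.097 + 0.761·16) / 51.06 = 0.334 mg/L.
After input B: C = (51.06·0.334 + 0.021·0.089) / 51.08 = 0.3339 mg/L.

0.334 mg/L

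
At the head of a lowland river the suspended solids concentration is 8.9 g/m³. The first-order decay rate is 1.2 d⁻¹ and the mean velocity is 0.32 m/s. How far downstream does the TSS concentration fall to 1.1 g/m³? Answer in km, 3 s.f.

From C = C₀·e^(−kt), t = ln(C₀/C)/k = ln(8.9/1.1)/1.2 = 2.091/1.2 = 1.742 d.
Distance = v·t = 0.32 m/s × 1.505e+05 s = 4.817e+04 m = 48.17 km.

48.2 km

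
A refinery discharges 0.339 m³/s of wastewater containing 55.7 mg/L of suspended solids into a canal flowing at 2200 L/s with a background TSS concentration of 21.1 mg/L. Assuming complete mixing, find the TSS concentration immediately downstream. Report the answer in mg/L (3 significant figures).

25.7 mg/L

2200 L/s = 2.2 m³/s.
Conservation of mass across the mixing zone: C = (0.339·55.7 + 2.2·21.1) / (0.339 + 2.2) = 65.3/2.539 = 25.72 mg/L.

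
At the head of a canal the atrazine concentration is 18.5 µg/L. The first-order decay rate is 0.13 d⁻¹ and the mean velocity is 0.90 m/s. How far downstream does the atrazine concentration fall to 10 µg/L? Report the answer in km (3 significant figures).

From C = C₀·e^(−kt), t = ln(C₀/C)/k = ln(18.5/10)/0.13 = 0.6152/0.13 = 4.732 d.
Distance = v·t = 0.90 m/s × 4.089e+05 s = 3.68e+05 m = 368 km.

368 km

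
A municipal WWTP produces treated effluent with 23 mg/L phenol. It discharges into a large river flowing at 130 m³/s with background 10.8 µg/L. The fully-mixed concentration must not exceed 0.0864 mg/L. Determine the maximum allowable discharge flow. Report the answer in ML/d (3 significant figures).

37.1 ML/d

10.8 µg/L = 0.0108 mg/L.
Mass balance at complete mixing: C_std·(Q_w + Q_r) = Q_w·C_e + Q_r·C_b.
Rearranging, Q_w = Q_r·(C_std − C_b)/(C_e − C_std) = 130·(0.0864 − 0.0108) / (23 − 0.0864) = 0.4289 m³/s.
= 37.06 ML/d.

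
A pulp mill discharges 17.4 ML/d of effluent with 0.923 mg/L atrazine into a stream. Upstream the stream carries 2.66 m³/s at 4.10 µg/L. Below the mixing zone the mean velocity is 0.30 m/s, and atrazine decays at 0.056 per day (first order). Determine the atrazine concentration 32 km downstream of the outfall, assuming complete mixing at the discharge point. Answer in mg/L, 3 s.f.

0.0642 mg/L

17.4 ML/d = 0.2014 m³/s.
4.10 µg/L = 0.0041 mg/L.
After complete mixing, C₀ = (0.2014·0.923 + 2.66·0.0041) / 2.861 = 0.06877 mg/L.
Travel time t = 3.2e+04 m / 0.30 m/s = 1.067e+05 s = 1.235 d.
C = 0.06877·exp(−0.056·1.235) = 0.06877·0.9332 = 0.06418 mg/L.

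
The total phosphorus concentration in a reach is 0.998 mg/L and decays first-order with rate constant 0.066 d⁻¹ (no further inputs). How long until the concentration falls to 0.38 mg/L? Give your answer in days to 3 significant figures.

t = ln(C₀/C)/k = ln(0.998/0.38)/0.066 = 0.9656/0.066 = 14.63 d.

14.6 d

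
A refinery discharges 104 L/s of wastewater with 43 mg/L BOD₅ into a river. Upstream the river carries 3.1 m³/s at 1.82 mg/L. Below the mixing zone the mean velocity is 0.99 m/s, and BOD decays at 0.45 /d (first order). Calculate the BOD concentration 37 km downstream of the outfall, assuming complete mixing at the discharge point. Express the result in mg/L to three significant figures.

104 L/s = 0.104 m³/s.
After complete mixing, C₀ = (0.104·43 + 3.1·1.82) / 3.204 = 3.157 mg/L.
Travel time t = 3.7e+04 m / 0.99 m/s = 3.737e+04 s = 0.4326 d.
C = 3.157·exp(−0.45·0.4326) = 3.157·0.8231 = 2.598 mg/L.

2.60 mg/L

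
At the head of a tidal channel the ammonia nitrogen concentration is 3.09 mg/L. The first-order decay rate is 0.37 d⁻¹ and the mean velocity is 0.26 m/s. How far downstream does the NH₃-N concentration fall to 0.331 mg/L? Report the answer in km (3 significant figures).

From C = C₀·e^(−kt), t = ln(C₀/C)/k = ln(3.09/0.331)/0.37 = 2.234/0.37 = 6.037 d.
Distance = v·t = 0.26 m/s × 5.216e+05 s = 1.356e+05 m = 135.6 km.

136 km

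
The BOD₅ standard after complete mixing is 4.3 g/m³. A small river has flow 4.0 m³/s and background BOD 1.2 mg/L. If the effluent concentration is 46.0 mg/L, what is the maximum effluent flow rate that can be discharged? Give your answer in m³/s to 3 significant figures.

0.297 m³/s

Mass balance at complete mixing: C_std·(Q_w + Q_r) = Q_w·C_e + Q_r·C_b.
Rearranging, Q_w = Q_r·(C_std − C_b)/(C_e − C_std) = 4.0·(4.3 − 1.2) / (46 − 4.3) = 0.2974 m³/s.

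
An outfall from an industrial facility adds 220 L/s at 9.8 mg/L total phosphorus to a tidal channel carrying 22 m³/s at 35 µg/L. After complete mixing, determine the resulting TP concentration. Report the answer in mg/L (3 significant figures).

0.132 mg/L

220 L/s = 0.22 m³/s.
35 µg/L = 0.035 mg/L.
By mass balance at complete mixing, C = (0.22·9.8 + 22·0.035) / (0.22 + 22) = 2.926/22.22 = 0.1317 mg/L.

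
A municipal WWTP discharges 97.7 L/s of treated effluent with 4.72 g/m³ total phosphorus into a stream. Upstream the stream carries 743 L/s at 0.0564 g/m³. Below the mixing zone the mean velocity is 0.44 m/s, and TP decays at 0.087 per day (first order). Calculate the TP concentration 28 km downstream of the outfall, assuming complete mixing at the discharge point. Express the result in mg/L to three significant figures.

97.7 L/s = 0.0977 m³/s.
743 L/s = 0.743 m³/s.
After complete mixing, C₀ = (0.0977·4.72 + 0.743·0.0564) / 0.8407 = 0.5984 mg/L.
Travel time t = 2.8e+04 m / 0.44 m/s = 6.364e+04 s = 0.7365 d.
C = 0.5984·exp(−0.087·0.7365) = 0.5984·0.9379 = 0.5612 mg/L.

0.561 mg/L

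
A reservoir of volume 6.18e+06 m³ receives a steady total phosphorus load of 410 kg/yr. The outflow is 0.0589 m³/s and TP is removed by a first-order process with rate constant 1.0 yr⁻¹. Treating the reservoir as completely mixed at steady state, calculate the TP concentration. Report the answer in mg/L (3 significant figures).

Outflow Q = 0.0589 m³/s × 3.156e+07 s/yr = 1.859e+06 m³/yr.
Steady-state CSTR mass balance: W = Q·C + k·V·C, so C = W/(Q + kV).
Q + kV = 1.859e+06 + 1.0·6.18e+06 = 8.039e+06 m³/yr.
C = 410/8.039e+06 = 5.1e-05 kg/m³ = 0.051 mg/L.

0.0510 mg/L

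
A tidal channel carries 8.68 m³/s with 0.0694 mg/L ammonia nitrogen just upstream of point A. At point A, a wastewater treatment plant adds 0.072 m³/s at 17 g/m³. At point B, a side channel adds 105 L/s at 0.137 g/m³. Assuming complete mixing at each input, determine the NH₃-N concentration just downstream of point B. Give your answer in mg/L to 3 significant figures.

0.208 mg/L

After input A: C = (8.68·0.0694 + 0.072·17) / 8.752 = 0.2087 mg/L.
105 L/s = 0.105 m³/s.
After input B: C = (8.752·0.2087 + 0.105·0.137) / 8.857 = 0.2078 mg/L.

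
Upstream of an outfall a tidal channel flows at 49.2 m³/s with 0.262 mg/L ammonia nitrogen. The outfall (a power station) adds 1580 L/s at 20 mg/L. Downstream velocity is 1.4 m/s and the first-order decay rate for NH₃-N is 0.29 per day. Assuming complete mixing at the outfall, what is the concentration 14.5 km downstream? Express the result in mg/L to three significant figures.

1580 L/s = 1.58 m³/s.
After complete mixing, C₀ = (1.58·20 + 49.2·0.262) / 50.78 = 0.8761 mg/L.
Travel time t = 1.45e+04 m / 1.4 m/s = 1.036e+04 s = 0.1199 d.
C = 0.8761·exp(−0.29·0.1199) = 0.8761·0.9658 = 0.8462 mg/L.

0.846 mg/L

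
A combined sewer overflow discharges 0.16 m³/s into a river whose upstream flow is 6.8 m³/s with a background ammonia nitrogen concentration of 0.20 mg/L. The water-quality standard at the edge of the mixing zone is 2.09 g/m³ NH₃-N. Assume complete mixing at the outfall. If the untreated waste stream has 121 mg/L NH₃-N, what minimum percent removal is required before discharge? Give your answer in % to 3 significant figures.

Mass balance: 2.09·6.96 = 0.16·Cₑ + 6.8·0.2.
Cₑ = (14.55 − 1.36) / 0.16 = 82.41 mg/L.
Required removal = 1 − 82.41/121 = 31.89 %.

31.9 %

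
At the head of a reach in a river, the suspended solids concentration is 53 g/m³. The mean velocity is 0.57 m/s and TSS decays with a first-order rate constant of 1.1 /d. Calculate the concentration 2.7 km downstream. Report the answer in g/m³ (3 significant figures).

49.9 g/m³

Travel time t = 2.7 km / 0.57 m/s = 2700/0.57 = 4737 s = 0.05482 d.
First-order decay: C = 53·exp(−1.1·0.05482) = 53·0.9415 = 49.9 g/m³.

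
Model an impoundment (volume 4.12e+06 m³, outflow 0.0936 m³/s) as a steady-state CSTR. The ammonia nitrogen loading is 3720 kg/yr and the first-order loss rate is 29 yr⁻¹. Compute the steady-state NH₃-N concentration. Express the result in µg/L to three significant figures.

30.4 µg/L

Outflow Q = 0.0936 m³/s × 3.156e+07 s/yr = 2.954e+06 m³/yr.
Steady-state CSTR mass balance: W = Q·C + k·V·C, so C = W/(Q + kV).
Q + kV = 2.954e+06 + 29·4.12e+06 = 1.224e+08 m³/yr.
C = 3720/1.224e+08 = 3.038e-05 kg/m³ = 0.03038 mg/L = 30.38 µg/L.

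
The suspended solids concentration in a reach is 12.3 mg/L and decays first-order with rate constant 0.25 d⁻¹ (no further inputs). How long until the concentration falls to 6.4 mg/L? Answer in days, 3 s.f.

t = ln(C₀/C)/k = ln(12.3/6.4)/0.25 = 0.6533/0.25 = 2.613 d.

2.61 d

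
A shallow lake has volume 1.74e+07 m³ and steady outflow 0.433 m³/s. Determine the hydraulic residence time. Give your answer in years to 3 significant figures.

1.27 yr

Q = 0.433 m³/s × 3.156e+07 s/yr = 1.366e+07 m³/yr.
Hydraulic residence time τ = V/Q = 1.74e+07/1.366e+07 = 1.273 yr.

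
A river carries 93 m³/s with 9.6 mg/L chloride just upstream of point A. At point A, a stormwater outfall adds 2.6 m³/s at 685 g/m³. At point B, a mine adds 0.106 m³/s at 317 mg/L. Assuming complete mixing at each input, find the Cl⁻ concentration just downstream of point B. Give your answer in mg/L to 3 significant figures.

After input A: C = (93·9.6 + 2.6·685) / 95.6 = 27.97 mg/L.
After input B: C = (95.6·27.97 + 0.106·317) / 95.71 = 28.29 mg/L.

28.3 mg/L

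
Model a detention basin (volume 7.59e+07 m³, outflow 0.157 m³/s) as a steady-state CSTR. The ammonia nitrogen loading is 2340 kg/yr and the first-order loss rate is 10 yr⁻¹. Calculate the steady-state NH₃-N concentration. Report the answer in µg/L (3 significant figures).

3.06 µg/L

Outflow Q = 0.157 m³/s × 3.156e+07 s/yr = 4.955e+06 m³/yr.
Steady-state CSTR mass balance: W = Q·C + k·V·C, so C = W/(Q + kV).
Q + kV = 4.955e+06 + 10·7.59e+07 = 7.64e+08 m³/yr.
C = 2340/7.64e+08 = 3.063e-06 kg/m³ = 0.003063 mg/L = 3.063 µg/L.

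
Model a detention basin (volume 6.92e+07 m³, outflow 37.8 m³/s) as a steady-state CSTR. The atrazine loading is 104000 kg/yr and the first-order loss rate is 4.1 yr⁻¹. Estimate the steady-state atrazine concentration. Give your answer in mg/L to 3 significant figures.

0.0704 mg/L

Outflow Q = 37.8 m³/s × 3.156e+07 s/yr = 1.193e+09 m³/yr.
Steady-state CSTR mass balance: W = Q·C + k·V·C, so C = W/(Q + kV).
Q + kV = 1.193e+09 + 4.1·6.92e+07 = 1.477e+09 m³/yr.
C = 104000/1.477e+09 = 7.043e-05 kg/m³ = 0.07043 mg/L.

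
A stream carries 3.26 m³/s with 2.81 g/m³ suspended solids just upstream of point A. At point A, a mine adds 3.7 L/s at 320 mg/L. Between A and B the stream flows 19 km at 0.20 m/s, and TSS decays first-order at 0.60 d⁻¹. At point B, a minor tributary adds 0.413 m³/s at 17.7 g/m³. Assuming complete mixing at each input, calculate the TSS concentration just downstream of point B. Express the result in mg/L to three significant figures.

3.7 L/s = 0.0037 m³/s.
After input A: C = (3.26·2.81 + 0.0037·320) / 3.264 = 3.17 mg/L.
Over the 19 km reach to input B (t = 9.5e+04 s = 1.1 d), decay gives C = 3.17·exp(−0.60·1.1) = 1.639 mg/L.
After input B: C = (3.264·1.639 + 0.413·17.7) / 3.677 = 3.443 mg/L.

3.44 mg/L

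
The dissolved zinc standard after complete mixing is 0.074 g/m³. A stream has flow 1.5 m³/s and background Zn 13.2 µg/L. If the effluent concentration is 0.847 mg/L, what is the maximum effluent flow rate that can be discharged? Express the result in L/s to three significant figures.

118 L/s

13.2 µg/L = 0.0132 mg/L.
Mass balance at complete mixing: C_std·(Q_w + Q_r) = Q_w·C_e + Q_r·C_b.
Rearranging, Q_w = Q_r·(C_std − C_b)/(C_e − C_std) = 1.5·(0.074 − 0.0132) / (0.847 − 0.074) = 0.118 m³/s.
= 118 L/s.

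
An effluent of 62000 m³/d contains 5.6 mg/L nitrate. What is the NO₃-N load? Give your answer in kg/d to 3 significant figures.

62000 m³/d = 0.7176 m³/s.
Mass flux = Q·C = 0.7176 m³/s × 5.6 g/m³ = 4.019 g/s.
= 4.019 g/s × 86.4 = 347.2 kg/d.

347 kg/d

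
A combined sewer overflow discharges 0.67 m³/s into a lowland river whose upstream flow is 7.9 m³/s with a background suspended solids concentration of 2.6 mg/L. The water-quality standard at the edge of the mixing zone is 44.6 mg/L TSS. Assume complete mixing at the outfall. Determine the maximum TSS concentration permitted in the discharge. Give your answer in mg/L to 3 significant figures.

Mass balance: 44.6·8.57 = 0.67·Cₑ + 7.9·2.6.
Cₑ = (382.2 − 20.54) / 0.67 = 539.8 mg/L.

540 mg/L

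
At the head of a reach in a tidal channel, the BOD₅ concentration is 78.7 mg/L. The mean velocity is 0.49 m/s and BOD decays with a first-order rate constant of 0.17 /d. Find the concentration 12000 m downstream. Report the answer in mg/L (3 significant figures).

Travel time t = 12000 m / 0.49 m/s = 1.2e+04/0.49 = 2.449e+04 s = 0.2834 d.
First-order decay: C = 78.7·exp(−0.17·0.2834) = 78.7·0.953 = 75 mg/L.

75.0 mg/L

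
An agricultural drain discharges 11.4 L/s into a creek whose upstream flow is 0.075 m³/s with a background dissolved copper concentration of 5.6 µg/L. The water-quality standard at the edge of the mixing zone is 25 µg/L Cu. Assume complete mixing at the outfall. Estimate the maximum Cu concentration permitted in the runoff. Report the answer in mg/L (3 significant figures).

0.153 mg/L

11.4 L/s = 0.0114 m³/s.
5.6 µg/L = 0.0056 mg/L.
25 µg/L = 0.025 mg/L.
Mass balance: 0.025·0.0864 = 0.0114·Cₑ + 0.075·0.0056.
Cₑ = (0.00216 − 0.00042) / 0.0114 = 0.1526 mg/L.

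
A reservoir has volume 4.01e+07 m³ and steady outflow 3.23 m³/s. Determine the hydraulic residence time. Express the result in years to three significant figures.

0.393 yr

Q = 3.23 m³/s × 3.156e+07 s/yr = 1.019e+08 m³/yr.
Hydraulic residence time τ = V/Q = 4.01e+07/1.019e+08 = 0.3934 yr.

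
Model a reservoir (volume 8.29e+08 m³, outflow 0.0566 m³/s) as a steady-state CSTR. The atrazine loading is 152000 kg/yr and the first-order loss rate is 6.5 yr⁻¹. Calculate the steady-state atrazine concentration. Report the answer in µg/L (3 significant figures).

Outflow Q = 0.0566 m³/s × 3.156e+07 s/yr = 1.786e+06 m³/yr.
Steady-state CSTR mass balance: W = Q·C + k·V·C, so C = W/(Q + kV).
Q + kV = 1.786e+06 + 6.5·8.29e+08 = 5.39e+09 m³/yr.
C = 152000/5.39e+09 = 2.82e-05 kg/m³ = 0.0282 mg/L = 28.2 µg/L.

28.2 µg/L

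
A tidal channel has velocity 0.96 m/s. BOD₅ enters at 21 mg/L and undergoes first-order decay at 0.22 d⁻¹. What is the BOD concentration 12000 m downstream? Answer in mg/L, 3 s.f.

Travel time t = 12000 m / 0.96 m/s = 1.2e+04/0.96 = 1.25e+04 s = 0.1447 d.
First-order decay: C = 21·exp(−0.22·0.1447) = 21·0.9687 = 20.34 mg/L.

20.3 mg/L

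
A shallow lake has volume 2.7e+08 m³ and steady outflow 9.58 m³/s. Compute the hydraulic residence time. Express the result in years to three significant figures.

0.893 yr

Q = 9.58 m³/s × 3.156e+07 s/yr = 3.023e+08 m³/yr.
Hydraulic residence time τ = V/Q = 2.7e+08/3.023e+08 = 0.8931 yr.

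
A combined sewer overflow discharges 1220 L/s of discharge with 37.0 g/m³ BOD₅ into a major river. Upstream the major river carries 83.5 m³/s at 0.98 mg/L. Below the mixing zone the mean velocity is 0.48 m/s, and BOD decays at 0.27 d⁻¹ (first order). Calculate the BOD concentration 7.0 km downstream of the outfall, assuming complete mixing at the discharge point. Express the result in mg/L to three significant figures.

1220 L/s = 1.22 m³/s.
After complete mixing, C₀ = (1.22·37 + 83.5·0.98) / 84.72 = 1.499 mg/L.
Travel time t = 7000 m / 0.48 m/s = 1.458e+04 s = 0.1688 d.
C = 1.499·exp(−0.27·0.1688) = 1.499·0.9554 = 1.432 mg/L.

1.43 mg/L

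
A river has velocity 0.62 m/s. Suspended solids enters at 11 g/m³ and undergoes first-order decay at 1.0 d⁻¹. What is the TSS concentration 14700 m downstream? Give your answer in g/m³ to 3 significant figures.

Travel time t = 14700 m / 0.62 m/s = 1.47e+04/0.62 = 2.371e+04 s = 0.2744 d.
First-order decay: C = 11·exp(−1.0·0.2744) = 11·0.76 = 8.36 g/m³.

8.36 g/m³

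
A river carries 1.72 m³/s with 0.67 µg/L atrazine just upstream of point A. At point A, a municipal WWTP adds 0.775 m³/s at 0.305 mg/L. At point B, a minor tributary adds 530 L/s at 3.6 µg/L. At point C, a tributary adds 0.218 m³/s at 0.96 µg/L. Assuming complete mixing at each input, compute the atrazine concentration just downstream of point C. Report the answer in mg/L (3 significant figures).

0.0739 mg/L

0.67 µg/L = 0.00067 mg/L.
After input A: C = (1.72·0.00067 + 0.775·0.305) / 2.495 = 0.0952 mg/L.
530 L/s = 0.53 m³/s.
3.6 µg/L = 0.0036 mg/L.
After input B: C = (2.495·0.0952 + 0.53·0.0036) / 3.025 = 0.07915 mg/L.
0.96 µg/L = 0.00096 mg/L.
After input C: C = (3.025·0.07915 + 0.218·0.00096) / 3.243 = 0.0739 mg/L.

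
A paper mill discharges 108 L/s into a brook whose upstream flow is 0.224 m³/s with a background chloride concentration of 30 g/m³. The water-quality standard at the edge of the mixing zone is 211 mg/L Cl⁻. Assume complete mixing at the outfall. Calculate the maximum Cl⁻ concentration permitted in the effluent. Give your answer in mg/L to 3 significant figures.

586 mg/L

108 L/s = 0.108 m³/s.
Mass balance: 211·0.332 = 0.108·Cₑ + 0.224·30.
Cₑ = (70.05 − 6.72) / 0.108 = 586.4 mg/L.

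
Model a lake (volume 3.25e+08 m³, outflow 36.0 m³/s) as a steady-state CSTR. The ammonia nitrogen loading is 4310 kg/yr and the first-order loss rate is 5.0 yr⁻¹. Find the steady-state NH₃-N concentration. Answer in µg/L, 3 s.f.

1.56 µg/L

Outflow Q = 36.0 m³/s × 3.156e+07 s/yr = 1.136e+09 m³/yr.
Steady-state CSTR mass balance: W = Q·C + k·V·C, so C = W/(Q + kV).
Q + kV = 1.136e+09 + 5.0·3.25e+08 = 2.761e+09 m³/yr.
C = 4310/2.761e+09 = 1.561e-06 kg/m³ = 0.001561 mg/L = 1.561 µg/L.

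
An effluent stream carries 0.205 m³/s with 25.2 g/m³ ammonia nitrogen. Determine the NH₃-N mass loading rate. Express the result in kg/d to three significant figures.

446 kg/d

Mass flux = Q·C = 0.205 m³/s × 25.2 g/m³ = 5.166 g/s.
= 5.166 g/s × 86.4 = 446.3 kg/d.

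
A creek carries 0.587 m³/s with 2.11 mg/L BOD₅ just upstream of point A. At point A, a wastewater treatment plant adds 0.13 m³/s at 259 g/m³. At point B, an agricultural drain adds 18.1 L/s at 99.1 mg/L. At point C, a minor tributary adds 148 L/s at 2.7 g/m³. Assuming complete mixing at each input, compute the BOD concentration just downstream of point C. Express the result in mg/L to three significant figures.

42.0 mg/L

After input A: C = (0.587·2.11 + 0.13·259) / 0.717 = 48.69 mg/L.
18.1 L/s = 0.0181 m³/s.
After input B: C = (0.717·48.69 + 0.0181·99.1) / 0.7351 = 49.93 mg/L.
148 L/s = 0.148 m³/s.
After input C: C = (0.7351·49.93 + 0.148·2.7) / 0.8831 = 42.01 mg/L.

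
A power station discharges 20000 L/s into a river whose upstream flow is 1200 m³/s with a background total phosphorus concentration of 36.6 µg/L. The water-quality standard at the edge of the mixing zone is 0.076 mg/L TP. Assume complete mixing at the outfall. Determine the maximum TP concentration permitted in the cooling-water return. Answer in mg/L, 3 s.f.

20000 L/s = 20 m³/s.
36.6 µg/L = 0.0366 mg/L.
Mass balance: 0.076·1220 = 20·Cₑ + 1200·0.0366.
Cₑ = (92.72 − 43.92) / 20 = 2.44 mg/L.

2.44 mg/L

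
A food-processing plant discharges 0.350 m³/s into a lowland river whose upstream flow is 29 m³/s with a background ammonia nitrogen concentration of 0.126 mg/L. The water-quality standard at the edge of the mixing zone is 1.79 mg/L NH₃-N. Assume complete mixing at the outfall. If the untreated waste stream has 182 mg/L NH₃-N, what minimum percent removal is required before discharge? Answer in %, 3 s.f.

Mass balance: 1.79·29.35 = 0.35·Cₑ + 29·0.126.
Cₑ = (52.54 − 3.654) / 0.35 = 139.7 mg/L.
Required removal = 1 − 139.7/182 = 23.26 %.

23.3 %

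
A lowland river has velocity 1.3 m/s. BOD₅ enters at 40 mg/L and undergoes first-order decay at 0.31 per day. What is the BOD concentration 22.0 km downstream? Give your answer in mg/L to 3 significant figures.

37.6 mg/L

Travel time t = 22.0 km / 1.3 m/s = 2.2e+04/1.3 = 1.692e+04 s = 0.1959 d.
First-order decay: C = 40·exp(−0.31·0.1959) = 40·0.9411 = 37.64 mg/L.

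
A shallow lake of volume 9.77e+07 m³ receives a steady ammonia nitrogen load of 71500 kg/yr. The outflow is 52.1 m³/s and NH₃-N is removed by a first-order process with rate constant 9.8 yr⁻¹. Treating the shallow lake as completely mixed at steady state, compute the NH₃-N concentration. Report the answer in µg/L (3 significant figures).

Outflow Q = 52.1 m³/s × 3.156e+07 s/yr = 1.644e+09 m³/yr.
Steady-state CSTR mass balance: W = Q·C + k·V·C, so C = W/(Q + kV).
Q + kV = 1.644e+09 + 9.8·9.77e+07 = 2.602e+09 m³/yr.
C = 71500/2.602e+09 = 2.748e-05 kg/m³ = 0.02748 mg/L = 27.48 µg/L.

27.5 µg/L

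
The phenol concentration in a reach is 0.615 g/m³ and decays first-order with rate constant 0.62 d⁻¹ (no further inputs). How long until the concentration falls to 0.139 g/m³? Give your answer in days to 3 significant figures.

2.40 d

t = ln(C₀/C)/k = ln(0.615/0.139)/0.62 = 1.487/0.62 = 2.399 d.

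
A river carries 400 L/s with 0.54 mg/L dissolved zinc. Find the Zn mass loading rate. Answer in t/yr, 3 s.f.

6.82 t/yr

400 L/s = 0.4 m³/s.
Mass flux = Q·C = 0.4 m³/s × 0.54 g/m³ = 0.216 g/s.
= 0.216 g/s × 31.56 = 6.816 t/yr.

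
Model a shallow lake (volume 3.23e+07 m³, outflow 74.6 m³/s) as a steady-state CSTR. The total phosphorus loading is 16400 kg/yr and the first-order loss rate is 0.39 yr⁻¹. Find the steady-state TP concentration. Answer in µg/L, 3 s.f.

6.93 µg/L

Outflow Q = 74.6 m³/s × 3.156e+07 s/yr = 2.354e+09 m³/yr.
Steady-state CSTR mass balance: W = Q·C + k·V·C, so C = W/(Q + kV).
Q + kV = 2.354e+09 + 0.39·3.23e+07 = 2.367e+09 m³/yr.
C = 16400/2.367e+09 = 6.929e-06 kg/m³ = 0.006929 mg/L = 6.929 µg/L.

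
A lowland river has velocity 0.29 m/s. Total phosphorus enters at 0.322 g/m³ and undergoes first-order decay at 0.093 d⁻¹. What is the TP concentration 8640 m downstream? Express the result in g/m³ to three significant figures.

Travel time t = 8640 m / 0.29 m/s = 8640/0.29 = 2.979e+04 s = 0.3448 d.
First-order decay: C = 0.322·exp(−0.093·0.3448) = 0.322·0.9684 = 0.3118 g/m³.

0.312 g/m³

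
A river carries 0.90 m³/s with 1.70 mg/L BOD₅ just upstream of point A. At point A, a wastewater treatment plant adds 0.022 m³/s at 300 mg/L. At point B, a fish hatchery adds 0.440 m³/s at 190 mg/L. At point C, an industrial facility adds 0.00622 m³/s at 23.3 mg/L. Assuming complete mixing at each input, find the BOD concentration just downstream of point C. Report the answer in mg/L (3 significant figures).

67.1 mg/L

After input A: C = (0.9·1.7 + 0.022·300) / 0.922 = 8.818 mg/L.
After input B: C = (0.922·8.818 + 0.44·190) / 1.362 = 67.35 mg/L.
After input C: C = (1.362·67.35 + 0.00622·23.3) / 1.368 = 67.15 mg/L.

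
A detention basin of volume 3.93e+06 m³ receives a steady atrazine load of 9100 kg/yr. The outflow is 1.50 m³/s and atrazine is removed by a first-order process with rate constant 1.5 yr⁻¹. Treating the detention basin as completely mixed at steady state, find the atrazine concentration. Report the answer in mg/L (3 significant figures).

0.171 mg/L

Outflow Q = 1.50 m³/s × 3.156e+07 s/yr = 4.734e+07 m³/yr.
Steady-state CSTR mass balance: W = Q·C + k·V·C, so C = W/(Q + kV).
Q + kV = 4.734e+07 + 1.5·3.93e+06 = 5.323e+07 m³/yr.
C = 9100/5.323e+07 = 0.000171 kg/m³ = 0.171 mg/L.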